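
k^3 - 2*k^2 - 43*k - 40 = (k - 8)*(k + 1)*(k + 5)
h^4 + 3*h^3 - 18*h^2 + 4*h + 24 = (h - 2)^2*(h + 1)*(h + 6)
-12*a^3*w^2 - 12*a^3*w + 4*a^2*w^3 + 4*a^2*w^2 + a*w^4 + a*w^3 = w*(-2*a + w)*(6*a + w)*(a*w + a)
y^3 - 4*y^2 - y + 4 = (y - 4)*(y - 1)*(y + 1)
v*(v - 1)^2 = v^3 - 2*v^2 + v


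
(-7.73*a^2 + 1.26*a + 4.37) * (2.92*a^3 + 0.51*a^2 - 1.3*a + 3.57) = -22.5716*a^5 - 0.263100000000001*a^4 + 23.452*a^3 - 27.0054*a^2 - 1.1828*a + 15.6009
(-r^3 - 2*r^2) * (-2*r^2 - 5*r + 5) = 2*r^5 + 9*r^4 + 5*r^3 - 10*r^2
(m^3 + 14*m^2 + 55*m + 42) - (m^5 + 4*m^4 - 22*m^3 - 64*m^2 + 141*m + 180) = -m^5 - 4*m^4 + 23*m^3 + 78*m^2 - 86*m - 138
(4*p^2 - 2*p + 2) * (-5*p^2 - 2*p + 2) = -20*p^4 + 2*p^3 + 2*p^2 - 8*p + 4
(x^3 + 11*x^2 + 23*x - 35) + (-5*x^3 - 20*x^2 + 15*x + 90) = -4*x^3 - 9*x^2 + 38*x + 55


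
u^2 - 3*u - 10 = (u - 5)*(u + 2)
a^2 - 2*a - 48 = (a - 8)*(a + 6)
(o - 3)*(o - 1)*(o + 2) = o^3 - 2*o^2 - 5*o + 6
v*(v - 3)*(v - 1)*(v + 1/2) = v^4 - 7*v^3/2 + v^2 + 3*v/2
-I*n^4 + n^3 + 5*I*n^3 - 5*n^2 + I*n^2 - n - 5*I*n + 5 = (n - 5)*(n + 1)*(n + I)*(-I*n + I)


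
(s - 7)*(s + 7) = s^2 - 49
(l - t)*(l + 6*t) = l^2 + 5*l*t - 6*t^2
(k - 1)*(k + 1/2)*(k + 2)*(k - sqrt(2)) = k^4 - sqrt(2)*k^3 + 3*k^3/2 - 3*sqrt(2)*k^2/2 - 3*k^2/2 - k + 3*sqrt(2)*k/2 + sqrt(2)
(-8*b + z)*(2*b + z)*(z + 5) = -16*b^2*z - 80*b^2 - 6*b*z^2 - 30*b*z + z^3 + 5*z^2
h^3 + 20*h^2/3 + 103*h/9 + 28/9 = (h + 1/3)*(h + 7/3)*(h + 4)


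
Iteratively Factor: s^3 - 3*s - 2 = (s + 1)*(s^2 - s - 2) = (s - 2)*(s + 1)*(s + 1)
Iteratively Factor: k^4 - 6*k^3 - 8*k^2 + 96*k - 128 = (k + 4)*(k^3 - 10*k^2 + 32*k - 32) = (k - 4)*(k + 4)*(k^2 - 6*k + 8) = (k - 4)^2*(k + 4)*(k - 2)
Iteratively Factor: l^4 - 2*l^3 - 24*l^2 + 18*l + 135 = (l + 3)*(l^3 - 5*l^2 - 9*l + 45) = (l - 5)*(l + 3)*(l^2 - 9) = (l - 5)*(l - 3)*(l + 3)*(l + 3)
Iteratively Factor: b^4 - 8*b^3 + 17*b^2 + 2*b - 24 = (b + 1)*(b^3 - 9*b^2 + 26*b - 24) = (b - 2)*(b + 1)*(b^2 - 7*b + 12) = (b - 3)*(b - 2)*(b + 1)*(b - 4)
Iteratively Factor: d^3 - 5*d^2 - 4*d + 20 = (d - 2)*(d^2 - 3*d - 10) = (d - 2)*(d + 2)*(d - 5)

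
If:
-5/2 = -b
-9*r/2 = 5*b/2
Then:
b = 5/2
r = -25/18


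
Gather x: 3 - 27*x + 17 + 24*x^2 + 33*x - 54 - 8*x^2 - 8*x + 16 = 16*x^2 - 2*x - 18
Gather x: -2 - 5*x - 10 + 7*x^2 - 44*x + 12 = 7*x^2 - 49*x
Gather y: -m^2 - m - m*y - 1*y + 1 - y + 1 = -m^2 - m + y*(-m - 2) + 2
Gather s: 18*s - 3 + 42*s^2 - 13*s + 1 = 42*s^2 + 5*s - 2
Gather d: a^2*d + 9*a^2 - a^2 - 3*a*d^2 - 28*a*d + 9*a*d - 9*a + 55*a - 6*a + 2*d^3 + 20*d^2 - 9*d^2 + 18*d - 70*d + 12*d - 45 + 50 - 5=8*a^2 + 40*a + 2*d^3 + d^2*(11 - 3*a) + d*(a^2 - 19*a - 40)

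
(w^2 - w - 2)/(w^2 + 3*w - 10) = (w + 1)/(w + 5)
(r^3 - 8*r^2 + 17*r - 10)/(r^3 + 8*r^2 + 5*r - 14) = (r^2 - 7*r + 10)/(r^2 + 9*r + 14)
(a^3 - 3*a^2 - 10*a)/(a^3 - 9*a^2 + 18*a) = (a^2 - 3*a - 10)/(a^2 - 9*a + 18)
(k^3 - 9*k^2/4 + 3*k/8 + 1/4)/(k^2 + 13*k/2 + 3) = (8*k^3 - 18*k^2 + 3*k + 2)/(4*(2*k^2 + 13*k + 6))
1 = 1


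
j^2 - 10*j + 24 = (j - 6)*(j - 4)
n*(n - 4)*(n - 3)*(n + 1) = n^4 - 6*n^3 + 5*n^2 + 12*n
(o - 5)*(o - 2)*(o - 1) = o^3 - 8*o^2 + 17*o - 10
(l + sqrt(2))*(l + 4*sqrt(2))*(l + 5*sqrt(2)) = l^3 + 10*sqrt(2)*l^2 + 58*l + 40*sqrt(2)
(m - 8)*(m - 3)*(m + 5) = m^3 - 6*m^2 - 31*m + 120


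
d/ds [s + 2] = 1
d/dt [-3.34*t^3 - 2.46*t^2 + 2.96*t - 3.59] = -10.02*t^2 - 4.92*t + 2.96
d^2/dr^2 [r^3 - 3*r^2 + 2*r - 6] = 6*r - 6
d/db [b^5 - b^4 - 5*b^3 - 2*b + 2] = 5*b^4 - 4*b^3 - 15*b^2 - 2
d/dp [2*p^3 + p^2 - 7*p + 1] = 6*p^2 + 2*p - 7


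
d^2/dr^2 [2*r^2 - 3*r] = 4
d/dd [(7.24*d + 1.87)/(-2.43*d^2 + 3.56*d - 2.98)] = (17.5932*d^2 + 9.0882*d - 28.2324)/(5.9049*d^4 - 17.3016*d^3 + 27.1564*d^2 - 21.2176*d + 8.8804)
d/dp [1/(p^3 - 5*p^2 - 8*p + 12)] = (-3*p^2 + 10*p + 8)/(p^3 - 5*p^2 - 8*p + 12)^2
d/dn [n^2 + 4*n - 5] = 2*n + 4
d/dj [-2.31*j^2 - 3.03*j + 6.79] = -4.62*j - 3.03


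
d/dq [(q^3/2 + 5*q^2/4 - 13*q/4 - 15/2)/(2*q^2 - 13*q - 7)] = (4*q^4 - 52*q^3 - 81*q^2 + 50*q - 299)/(4*(4*q^4 - 52*q^3 + 141*q^2 + 182*q + 49))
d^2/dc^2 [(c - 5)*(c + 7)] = 2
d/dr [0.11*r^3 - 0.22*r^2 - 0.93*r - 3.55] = 0.33*r^2 - 0.44*r - 0.93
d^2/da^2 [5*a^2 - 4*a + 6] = 10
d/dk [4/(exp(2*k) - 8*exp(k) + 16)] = 8*(4 - exp(k))*exp(k)/(exp(2*k) - 8*exp(k) + 16)^2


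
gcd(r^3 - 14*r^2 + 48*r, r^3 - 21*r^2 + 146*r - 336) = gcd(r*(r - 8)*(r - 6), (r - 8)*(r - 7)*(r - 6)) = r^2 - 14*r + 48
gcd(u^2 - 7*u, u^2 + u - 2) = 1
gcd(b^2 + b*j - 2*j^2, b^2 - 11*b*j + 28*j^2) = 1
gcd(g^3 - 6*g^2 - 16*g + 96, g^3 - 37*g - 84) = g + 4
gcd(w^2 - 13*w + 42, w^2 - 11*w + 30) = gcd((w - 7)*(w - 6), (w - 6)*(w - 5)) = w - 6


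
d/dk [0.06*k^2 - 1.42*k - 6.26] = 0.12*k - 1.42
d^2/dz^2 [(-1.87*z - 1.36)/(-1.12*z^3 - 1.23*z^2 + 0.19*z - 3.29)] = (14.074368*z^5 + 35.92848*z^4 + 36.430694*z^3 - 72.078096*z^2 - 77.378934*z - 8.570958)/(1.404928*z^9 + 4.628736*z^8 + 4.368336*z^7 + 12.671331*z^6 + 26.452767*z^5 + 10.86486*z^4 + 31.748879*z^3 + 40.297236*z^2 - 6.169737*z + 35.611289)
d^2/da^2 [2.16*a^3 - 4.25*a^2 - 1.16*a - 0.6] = 12.96*a - 8.5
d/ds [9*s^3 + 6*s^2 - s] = 27*s^2 + 12*s - 1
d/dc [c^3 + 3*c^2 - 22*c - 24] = 3*c^2 + 6*c - 22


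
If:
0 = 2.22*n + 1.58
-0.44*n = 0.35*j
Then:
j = 0.89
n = -0.71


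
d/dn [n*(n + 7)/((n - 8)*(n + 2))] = (-13*n^2 - 32*n - 112)/(n^4 - 12*n^3 + 4*n^2 + 192*n + 256)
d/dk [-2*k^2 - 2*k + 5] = -4*k - 2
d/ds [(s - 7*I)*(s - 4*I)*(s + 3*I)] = 3*s^2 - 16*I*s + 5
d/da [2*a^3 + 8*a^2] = 2*a*(3*a + 8)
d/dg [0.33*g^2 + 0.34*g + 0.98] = 0.66*g + 0.34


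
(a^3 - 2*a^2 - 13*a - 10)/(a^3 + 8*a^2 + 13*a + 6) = (a^2 - 3*a - 10)/(a^2 + 7*a + 6)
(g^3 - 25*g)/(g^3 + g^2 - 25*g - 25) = g/(g + 1)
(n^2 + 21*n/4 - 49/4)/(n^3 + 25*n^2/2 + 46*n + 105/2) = (4*n - 7)/(2*(2*n^2 + 11*n + 15))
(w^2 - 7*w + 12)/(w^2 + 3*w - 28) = (w - 3)/(w + 7)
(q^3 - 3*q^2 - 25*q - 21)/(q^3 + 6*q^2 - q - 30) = (q^2 - 6*q - 7)/(q^2 + 3*q - 10)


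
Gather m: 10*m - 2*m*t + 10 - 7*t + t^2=m*(10 - 2*t) + t^2 - 7*t + 10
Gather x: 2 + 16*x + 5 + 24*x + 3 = 40*x + 10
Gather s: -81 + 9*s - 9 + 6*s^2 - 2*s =6*s^2 + 7*s - 90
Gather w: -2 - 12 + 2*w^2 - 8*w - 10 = 2*w^2 - 8*w - 24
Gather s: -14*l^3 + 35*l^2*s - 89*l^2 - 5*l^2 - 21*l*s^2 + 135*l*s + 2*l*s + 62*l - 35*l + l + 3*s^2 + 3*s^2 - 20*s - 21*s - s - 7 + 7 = -14*l^3 - 94*l^2 + 28*l + s^2*(6 - 21*l) + s*(35*l^2 + 137*l - 42)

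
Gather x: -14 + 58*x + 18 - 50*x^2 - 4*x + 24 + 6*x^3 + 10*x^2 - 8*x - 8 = 6*x^3 - 40*x^2 + 46*x + 20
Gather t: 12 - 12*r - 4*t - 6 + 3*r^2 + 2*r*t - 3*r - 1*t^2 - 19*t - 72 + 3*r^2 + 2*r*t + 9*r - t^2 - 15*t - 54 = 6*r^2 - 6*r - 2*t^2 + t*(4*r - 38) - 120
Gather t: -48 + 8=-40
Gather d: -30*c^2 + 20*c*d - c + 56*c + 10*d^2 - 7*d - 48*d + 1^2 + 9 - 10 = -30*c^2 + 55*c + 10*d^2 + d*(20*c - 55)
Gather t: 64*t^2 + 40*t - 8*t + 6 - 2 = 64*t^2 + 32*t + 4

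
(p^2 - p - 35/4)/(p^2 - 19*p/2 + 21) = (p + 5/2)/(p - 6)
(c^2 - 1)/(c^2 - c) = (c + 1)/c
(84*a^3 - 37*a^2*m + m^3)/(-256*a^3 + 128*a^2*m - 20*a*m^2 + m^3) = (-21*a^2 + 4*a*m + m^2)/(64*a^2 - 16*a*m + m^2)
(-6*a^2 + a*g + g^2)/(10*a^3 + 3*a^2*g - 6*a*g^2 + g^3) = (-3*a - g)/(5*a^2 + 4*a*g - g^2)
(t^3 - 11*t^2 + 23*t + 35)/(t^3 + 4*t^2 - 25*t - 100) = (t^2 - 6*t - 7)/(t^2 + 9*t + 20)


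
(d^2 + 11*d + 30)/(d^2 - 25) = (d + 6)/(d - 5)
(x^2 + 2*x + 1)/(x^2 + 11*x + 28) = (x^2 + 2*x + 1)/(x^2 + 11*x + 28)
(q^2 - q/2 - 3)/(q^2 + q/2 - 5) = (2*q + 3)/(2*q + 5)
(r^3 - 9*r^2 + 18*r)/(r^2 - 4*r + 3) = r*(r - 6)/(r - 1)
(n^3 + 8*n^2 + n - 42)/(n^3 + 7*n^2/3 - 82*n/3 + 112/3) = 3*(n + 3)/(3*n - 8)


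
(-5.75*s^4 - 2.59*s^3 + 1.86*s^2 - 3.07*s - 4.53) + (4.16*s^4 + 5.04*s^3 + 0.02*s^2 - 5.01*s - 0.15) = -1.59*s^4 + 2.45*s^3 + 1.88*s^2 - 8.08*s - 4.68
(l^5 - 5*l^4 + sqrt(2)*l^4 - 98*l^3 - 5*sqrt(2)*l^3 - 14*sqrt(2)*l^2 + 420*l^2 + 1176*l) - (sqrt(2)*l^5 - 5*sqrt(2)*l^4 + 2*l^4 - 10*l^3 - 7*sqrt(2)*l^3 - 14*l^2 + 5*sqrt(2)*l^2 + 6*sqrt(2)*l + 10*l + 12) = -sqrt(2)*l^5 + l^5 - 7*l^4 + 6*sqrt(2)*l^4 - 88*l^3 + 2*sqrt(2)*l^3 - 19*sqrt(2)*l^2 + 434*l^2 - 6*sqrt(2)*l + 1166*l - 12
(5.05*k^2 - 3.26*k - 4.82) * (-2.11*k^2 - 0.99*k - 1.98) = -10.6555*k^4 + 1.8791*k^3 + 3.3986*k^2 + 11.2266*k + 9.5436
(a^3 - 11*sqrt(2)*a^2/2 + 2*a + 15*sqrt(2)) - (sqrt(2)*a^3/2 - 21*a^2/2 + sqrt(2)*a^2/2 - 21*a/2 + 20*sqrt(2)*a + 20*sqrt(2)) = -sqrt(2)*a^3/2 + a^3 - 6*sqrt(2)*a^2 + 21*a^2/2 - 20*sqrt(2)*a + 25*a/2 - 5*sqrt(2)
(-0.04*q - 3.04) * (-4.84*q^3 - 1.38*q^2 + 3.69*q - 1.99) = 0.1936*q^4 + 14.7688*q^3 + 4.0476*q^2 - 11.138*q + 6.0496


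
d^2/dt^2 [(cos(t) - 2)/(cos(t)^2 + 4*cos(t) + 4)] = (-43*cos(t)/4 + 8*cos(2*t) - cos(3*t)/4 - 12)/(cos(t) + 2)^4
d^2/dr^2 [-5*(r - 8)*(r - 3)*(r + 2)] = 90 - 30*r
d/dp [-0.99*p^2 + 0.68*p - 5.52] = 0.68 - 1.98*p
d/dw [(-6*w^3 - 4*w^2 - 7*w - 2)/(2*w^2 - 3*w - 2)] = 2*(-6*w^4 + 18*w^3 + 31*w^2 + 12*w + 4)/(4*w^4 - 12*w^3 + w^2 + 12*w + 4)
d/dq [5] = 0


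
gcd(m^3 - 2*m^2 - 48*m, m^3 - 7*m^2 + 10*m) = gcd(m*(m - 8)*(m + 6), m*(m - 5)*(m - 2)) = m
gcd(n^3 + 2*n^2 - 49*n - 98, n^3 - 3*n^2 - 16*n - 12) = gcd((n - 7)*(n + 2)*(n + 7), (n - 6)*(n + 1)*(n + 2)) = n + 2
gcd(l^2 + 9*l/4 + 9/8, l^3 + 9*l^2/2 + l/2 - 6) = l + 3/2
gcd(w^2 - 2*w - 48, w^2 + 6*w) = w + 6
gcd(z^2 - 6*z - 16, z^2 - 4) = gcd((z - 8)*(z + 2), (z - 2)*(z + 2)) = z + 2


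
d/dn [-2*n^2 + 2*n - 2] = 2 - 4*n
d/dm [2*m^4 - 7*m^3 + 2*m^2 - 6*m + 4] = 8*m^3 - 21*m^2 + 4*m - 6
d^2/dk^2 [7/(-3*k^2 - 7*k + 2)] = 14*(9*k^2 + 21*k - (6*k + 7)^2 - 6)/(3*k^2 + 7*k - 2)^3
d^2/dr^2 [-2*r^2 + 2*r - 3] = -4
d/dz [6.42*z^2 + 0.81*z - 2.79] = 12.84*z + 0.81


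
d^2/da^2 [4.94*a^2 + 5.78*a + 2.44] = 9.88000000000000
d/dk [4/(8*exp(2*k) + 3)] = -64*exp(2*k)/(8*exp(2*k) + 3)^2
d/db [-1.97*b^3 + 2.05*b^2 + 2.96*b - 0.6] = -5.91*b^2 + 4.1*b + 2.96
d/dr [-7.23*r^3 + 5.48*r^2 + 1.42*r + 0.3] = -21.69*r^2 + 10.96*r + 1.42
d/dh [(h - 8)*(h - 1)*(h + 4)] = 3*h^2 - 10*h - 28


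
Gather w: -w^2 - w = -w^2 - w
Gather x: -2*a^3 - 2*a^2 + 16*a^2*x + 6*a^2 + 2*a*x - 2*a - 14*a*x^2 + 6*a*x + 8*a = -2*a^3 + 4*a^2 - 14*a*x^2 + 6*a + x*(16*a^2 + 8*a)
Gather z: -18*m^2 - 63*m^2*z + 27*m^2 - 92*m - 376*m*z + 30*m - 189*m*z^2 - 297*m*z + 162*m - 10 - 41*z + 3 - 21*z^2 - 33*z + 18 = 9*m^2 + 100*m + z^2*(-189*m - 21) + z*(-63*m^2 - 673*m - 74) + 11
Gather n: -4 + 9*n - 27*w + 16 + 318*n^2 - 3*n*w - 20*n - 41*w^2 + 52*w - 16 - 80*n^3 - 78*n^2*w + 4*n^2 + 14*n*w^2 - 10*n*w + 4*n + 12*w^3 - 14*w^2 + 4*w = -80*n^3 + n^2*(322 - 78*w) + n*(14*w^2 - 13*w - 7) + 12*w^3 - 55*w^2 + 29*w - 4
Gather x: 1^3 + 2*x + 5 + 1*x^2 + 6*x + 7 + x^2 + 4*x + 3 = 2*x^2 + 12*x + 16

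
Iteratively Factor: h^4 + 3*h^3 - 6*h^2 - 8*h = (h)*(h^3 + 3*h^2 - 6*h - 8) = h*(h + 1)*(h^2 + 2*h - 8) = h*(h - 2)*(h + 1)*(h + 4)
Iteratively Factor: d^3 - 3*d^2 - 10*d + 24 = (d - 2)*(d^2 - d - 12) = (d - 4)*(d - 2)*(d + 3)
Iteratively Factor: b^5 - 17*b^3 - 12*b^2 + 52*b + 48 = (b - 2)*(b^4 + 2*b^3 - 13*b^2 - 38*b - 24) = (b - 4)*(b - 2)*(b^3 + 6*b^2 + 11*b + 6) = (b - 4)*(b - 2)*(b + 2)*(b^2 + 4*b + 3) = (b - 4)*(b - 2)*(b + 1)*(b + 2)*(b + 3)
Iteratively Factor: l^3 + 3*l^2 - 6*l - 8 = (l - 2)*(l^2 + 5*l + 4) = (l - 2)*(l + 1)*(l + 4)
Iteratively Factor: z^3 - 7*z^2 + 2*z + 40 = (z + 2)*(z^2 - 9*z + 20) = (z - 4)*(z + 2)*(z - 5)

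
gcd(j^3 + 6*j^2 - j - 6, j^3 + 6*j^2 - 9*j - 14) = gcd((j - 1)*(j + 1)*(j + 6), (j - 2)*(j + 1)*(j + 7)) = j + 1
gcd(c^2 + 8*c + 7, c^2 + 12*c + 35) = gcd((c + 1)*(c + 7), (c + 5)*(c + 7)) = c + 7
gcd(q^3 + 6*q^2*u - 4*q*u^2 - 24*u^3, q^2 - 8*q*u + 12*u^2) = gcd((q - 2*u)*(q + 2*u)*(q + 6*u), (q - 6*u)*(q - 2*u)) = q - 2*u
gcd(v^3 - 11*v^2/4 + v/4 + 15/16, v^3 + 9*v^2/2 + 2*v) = v + 1/2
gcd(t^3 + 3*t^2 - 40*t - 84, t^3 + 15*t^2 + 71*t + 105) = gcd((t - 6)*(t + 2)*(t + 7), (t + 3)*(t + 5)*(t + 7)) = t + 7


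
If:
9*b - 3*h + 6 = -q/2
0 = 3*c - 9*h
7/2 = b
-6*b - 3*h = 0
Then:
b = 7/2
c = -21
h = -7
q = -117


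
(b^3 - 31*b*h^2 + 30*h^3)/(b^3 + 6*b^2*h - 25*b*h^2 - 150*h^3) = (b - h)/(b + 5*h)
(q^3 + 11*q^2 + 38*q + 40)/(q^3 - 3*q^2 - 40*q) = (q^2 + 6*q + 8)/(q*(q - 8))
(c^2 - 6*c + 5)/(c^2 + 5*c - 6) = (c - 5)/(c + 6)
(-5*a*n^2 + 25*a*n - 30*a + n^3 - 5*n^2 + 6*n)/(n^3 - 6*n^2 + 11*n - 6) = (-5*a + n)/(n - 1)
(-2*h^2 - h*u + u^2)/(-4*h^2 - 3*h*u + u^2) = (-2*h + u)/(-4*h + u)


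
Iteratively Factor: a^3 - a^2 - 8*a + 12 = (a + 3)*(a^2 - 4*a + 4) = (a - 2)*(a + 3)*(a - 2)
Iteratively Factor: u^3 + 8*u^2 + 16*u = (u)*(u^2 + 8*u + 16) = u*(u + 4)*(u + 4)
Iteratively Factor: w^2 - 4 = (w + 2)*(w - 2)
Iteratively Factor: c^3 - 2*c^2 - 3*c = (c + 1)*(c^2 - 3*c) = (c - 3)*(c + 1)*(c)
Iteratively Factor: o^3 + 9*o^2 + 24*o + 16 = (o + 4)*(o^2 + 5*o + 4) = (o + 4)^2*(o + 1)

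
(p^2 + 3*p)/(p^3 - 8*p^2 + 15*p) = (p + 3)/(p^2 - 8*p + 15)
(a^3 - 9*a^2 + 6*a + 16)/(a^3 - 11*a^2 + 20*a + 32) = (a - 2)/(a - 4)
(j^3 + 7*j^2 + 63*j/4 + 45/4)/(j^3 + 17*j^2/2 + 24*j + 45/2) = (j + 3/2)/(j + 3)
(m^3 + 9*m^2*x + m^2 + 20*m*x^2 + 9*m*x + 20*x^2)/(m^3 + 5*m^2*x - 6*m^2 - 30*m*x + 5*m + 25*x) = (m^2 + 4*m*x + m + 4*x)/(m^2 - 6*m + 5)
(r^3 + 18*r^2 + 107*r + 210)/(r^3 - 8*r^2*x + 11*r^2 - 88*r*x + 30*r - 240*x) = (-r - 7)/(-r + 8*x)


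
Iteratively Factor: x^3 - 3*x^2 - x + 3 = (x + 1)*(x^2 - 4*x + 3) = (x - 3)*(x + 1)*(x - 1)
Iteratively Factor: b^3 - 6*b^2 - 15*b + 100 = (b - 5)*(b^2 - b - 20) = (b - 5)*(b + 4)*(b - 5)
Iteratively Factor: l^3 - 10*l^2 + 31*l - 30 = (l - 2)*(l^2 - 8*l + 15) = (l - 5)*(l - 2)*(l - 3)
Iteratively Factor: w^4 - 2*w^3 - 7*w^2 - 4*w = (w)*(w^3 - 2*w^2 - 7*w - 4) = w*(w + 1)*(w^2 - 3*w - 4) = w*(w - 4)*(w + 1)*(w + 1)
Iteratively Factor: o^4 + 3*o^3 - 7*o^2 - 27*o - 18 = (o + 1)*(o^3 + 2*o^2 - 9*o - 18) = (o - 3)*(o + 1)*(o^2 + 5*o + 6) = (o - 3)*(o + 1)*(o + 3)*(o + 2)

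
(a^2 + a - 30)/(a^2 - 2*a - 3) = (-a^2 - a + 30)/(-a^2 + 2*a + 3)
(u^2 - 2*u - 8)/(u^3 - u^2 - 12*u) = (u + 2)/(u*(u + 3))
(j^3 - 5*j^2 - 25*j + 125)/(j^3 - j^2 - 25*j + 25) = (j - 5)/(j - 1)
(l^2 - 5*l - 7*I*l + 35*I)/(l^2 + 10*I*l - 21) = (l^2 - 5*l - 7*I*l + 35*I)/(l^2 + 10*I*l - 21)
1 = 1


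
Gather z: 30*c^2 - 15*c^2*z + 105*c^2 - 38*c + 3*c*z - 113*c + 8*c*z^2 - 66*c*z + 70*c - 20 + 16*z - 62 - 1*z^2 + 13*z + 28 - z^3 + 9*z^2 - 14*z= 135*c^2 - 81*c - z^3 + z^2*(8*c + 8) + z*(-15*c^2 - 63*c + 15) - 54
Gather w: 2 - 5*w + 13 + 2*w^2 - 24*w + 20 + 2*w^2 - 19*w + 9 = 4*w^2 - 48*w + 44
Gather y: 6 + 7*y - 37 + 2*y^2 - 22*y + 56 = 2*y^2 - 15*y + 25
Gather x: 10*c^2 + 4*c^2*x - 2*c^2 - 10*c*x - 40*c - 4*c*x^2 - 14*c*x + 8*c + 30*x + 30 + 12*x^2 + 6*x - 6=8*c^2 - 32*c + x^2*(12 - 4*c) + x*(4*c^2 - 24*c + 36) + 24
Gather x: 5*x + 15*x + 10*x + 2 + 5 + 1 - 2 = 30*x + 6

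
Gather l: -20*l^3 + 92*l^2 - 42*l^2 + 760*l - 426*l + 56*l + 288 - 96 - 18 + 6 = -20*l^3 + 50*l^2 + 390*l + 180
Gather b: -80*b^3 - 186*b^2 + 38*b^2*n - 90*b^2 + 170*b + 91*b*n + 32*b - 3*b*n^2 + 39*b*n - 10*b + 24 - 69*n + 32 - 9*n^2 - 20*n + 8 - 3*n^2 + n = -80*b^3 + b^2*(38*n - 276) + b*(-3*n^2 + 130*n + 192) - 12*n^2 - 88*n + 64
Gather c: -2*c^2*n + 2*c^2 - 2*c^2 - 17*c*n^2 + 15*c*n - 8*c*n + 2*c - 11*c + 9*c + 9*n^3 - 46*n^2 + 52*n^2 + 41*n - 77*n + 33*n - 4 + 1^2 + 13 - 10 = -2*c^2*n + c*(-17*n^2 + 7*n) + 9*n^3 + 6*n^2 - 3*n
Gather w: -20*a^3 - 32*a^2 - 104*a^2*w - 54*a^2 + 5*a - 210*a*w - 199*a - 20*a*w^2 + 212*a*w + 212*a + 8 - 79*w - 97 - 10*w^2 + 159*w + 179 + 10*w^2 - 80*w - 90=-20*a^3 - 86*a^2 - 20*a*w^2 + 18*a + w*(-104*a^2 + 2*a)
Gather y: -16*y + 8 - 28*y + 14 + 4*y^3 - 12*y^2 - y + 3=4*y^3 - 12*y^2 - 45*y + 25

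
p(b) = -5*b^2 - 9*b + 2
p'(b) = -10*b - 9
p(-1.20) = 5.60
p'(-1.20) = 3.00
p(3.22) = -78.82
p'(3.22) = -41.20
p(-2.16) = -1.89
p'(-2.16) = 12.60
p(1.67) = -26.97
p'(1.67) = -25.70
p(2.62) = -55.90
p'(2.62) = -35.20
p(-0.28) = 4.13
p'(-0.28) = -6.20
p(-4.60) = -62.40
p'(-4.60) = 37.00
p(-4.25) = -50.06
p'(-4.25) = 33.50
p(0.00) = 2.00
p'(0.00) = -9.00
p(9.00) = -484.00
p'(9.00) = -99.00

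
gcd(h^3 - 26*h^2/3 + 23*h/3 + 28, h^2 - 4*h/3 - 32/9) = h + 4/3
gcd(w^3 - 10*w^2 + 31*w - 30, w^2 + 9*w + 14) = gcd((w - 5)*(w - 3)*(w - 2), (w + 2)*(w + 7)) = 1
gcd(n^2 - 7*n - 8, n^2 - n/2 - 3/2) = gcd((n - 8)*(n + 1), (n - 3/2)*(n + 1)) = n + 1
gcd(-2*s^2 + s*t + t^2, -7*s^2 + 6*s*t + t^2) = s - t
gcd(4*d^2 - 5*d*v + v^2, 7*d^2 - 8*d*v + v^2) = -d + v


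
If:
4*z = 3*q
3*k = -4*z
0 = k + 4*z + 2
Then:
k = 1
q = -1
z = -3/4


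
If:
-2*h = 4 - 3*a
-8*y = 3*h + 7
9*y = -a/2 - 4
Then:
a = 46/73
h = -77/73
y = -35/73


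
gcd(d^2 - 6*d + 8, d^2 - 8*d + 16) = d - 4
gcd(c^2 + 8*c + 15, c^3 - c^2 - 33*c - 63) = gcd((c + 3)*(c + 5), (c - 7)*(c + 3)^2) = c + 3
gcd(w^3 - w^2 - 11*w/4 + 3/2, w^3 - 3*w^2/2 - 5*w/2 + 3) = w^2 - w/2 - 3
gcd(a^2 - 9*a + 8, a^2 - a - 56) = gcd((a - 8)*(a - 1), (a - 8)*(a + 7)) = a - 8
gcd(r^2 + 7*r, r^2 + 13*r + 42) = r + 7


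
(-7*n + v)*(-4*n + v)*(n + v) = 28*n^3 + 17*n^2*v - 10*n*v^2 + v^3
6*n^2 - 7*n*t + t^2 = (-6*n + t)*(-n + t)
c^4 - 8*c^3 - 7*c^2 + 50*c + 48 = (c - 8)*(c - 3)*(c + 1)*(c + 2)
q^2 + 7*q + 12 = (q + 3)*(q + 4)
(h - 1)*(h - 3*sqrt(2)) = h^2 - 3*sqrt(2)*h - h + 3*sqrt(2)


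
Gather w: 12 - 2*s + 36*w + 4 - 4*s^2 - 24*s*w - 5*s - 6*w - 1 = -4*s^2 - 7*s + w*(30 - 24*s) + 15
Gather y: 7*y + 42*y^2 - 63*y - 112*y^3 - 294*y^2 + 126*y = -112*y^3 - 252*y^2 + 70*y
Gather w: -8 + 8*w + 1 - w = 7*w - 7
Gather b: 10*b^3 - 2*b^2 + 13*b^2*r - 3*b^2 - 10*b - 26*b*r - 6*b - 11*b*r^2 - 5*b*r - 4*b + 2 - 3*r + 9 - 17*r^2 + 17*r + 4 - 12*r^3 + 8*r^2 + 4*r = 10*b^3 + b^2*(13*r - 5) + b*(-11*r^2 - 31*r - 20) - 12*r^3 - 9*r^2 + 18*r + 15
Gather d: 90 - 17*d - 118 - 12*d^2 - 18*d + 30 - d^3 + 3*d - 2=-d^3 - 12*d^2 - 32*d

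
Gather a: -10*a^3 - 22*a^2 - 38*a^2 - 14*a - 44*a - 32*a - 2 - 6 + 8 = -10*a^3 - 60*a^2 - 90*a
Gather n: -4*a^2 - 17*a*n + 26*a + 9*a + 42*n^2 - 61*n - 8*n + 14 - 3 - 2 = -4*a^2 + 35*a + 42*n^2 + n*(-17*a - 69) + 9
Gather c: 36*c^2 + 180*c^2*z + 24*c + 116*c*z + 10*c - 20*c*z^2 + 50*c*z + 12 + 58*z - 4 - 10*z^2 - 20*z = c^2*(180*z + 36) + c*(-20*z^2 + 166*z + 34) - 10*z^2 + 38*z + 8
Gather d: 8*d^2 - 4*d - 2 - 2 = 8*d^2 - 4*d - 4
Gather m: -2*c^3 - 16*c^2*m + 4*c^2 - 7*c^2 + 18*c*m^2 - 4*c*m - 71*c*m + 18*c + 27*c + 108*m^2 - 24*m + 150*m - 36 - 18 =-2*c^3 - 3*c^2 + 45*c + m^2*(18*c + 108) + m*(-16*c^2 - 75*c + 126) - 54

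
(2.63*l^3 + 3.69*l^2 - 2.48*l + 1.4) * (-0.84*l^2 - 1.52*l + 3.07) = -2.2092*l^5 - 7.0972*l^4 + 4.5485*l^3 + 13.9219*l^2 - 9.7416*l + 4.298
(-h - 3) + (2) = -h - 1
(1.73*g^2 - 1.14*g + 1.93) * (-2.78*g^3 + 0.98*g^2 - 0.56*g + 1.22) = -4.8094*g^5 + 4.8646*g^4 - 7.4514*g^3 + 4.6404*g^2 - 2.4716*g + 2.3546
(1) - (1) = 0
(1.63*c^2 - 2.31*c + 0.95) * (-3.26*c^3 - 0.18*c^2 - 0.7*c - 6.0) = -5.3138*c^5 + 7.2372*c^4 - 3.8222*c^3 - 8.334*c^2 + 13.195*c - 5.7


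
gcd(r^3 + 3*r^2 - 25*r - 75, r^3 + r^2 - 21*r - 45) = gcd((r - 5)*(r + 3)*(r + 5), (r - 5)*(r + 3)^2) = r^2 - 2*r - 15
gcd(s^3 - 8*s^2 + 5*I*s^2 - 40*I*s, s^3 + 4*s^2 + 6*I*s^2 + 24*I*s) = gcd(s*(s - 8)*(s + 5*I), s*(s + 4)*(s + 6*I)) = s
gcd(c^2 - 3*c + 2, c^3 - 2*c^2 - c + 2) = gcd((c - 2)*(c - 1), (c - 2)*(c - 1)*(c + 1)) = c^2 - 3*c + 2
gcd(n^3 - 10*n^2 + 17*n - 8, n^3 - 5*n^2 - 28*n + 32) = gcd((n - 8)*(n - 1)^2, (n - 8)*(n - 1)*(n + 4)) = n^2 - 9*n + 8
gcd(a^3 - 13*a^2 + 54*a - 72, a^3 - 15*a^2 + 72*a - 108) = a^2 - 9*a + 18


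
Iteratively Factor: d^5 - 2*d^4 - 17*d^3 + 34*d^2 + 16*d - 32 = (d - 2)*(d^4 - 17*d^2 + 16) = (d - 4)*(d - 2)*(d^3 + 4*d^2 - d - 4) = (d - 4)*(d - 2)*(d + 1)*(d^2 + 3*d - 4) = (d - 4)*(d - 2)*(d + 1)*(d + 4)*(d - 1)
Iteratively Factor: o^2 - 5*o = (o)*(o - 5)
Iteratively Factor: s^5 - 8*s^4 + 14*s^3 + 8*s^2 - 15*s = (s + 1)*(s^4 - 9*s^3 + 23*s^2 - 15*s) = (s - 1)*(s + 1)*(s^3 - 8*s^2 + 15*s) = (s - 3)*(s - 1)*(s + 1)*(s^2 - 5*s) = s*(s - 3)*(s - 1)*(s + 1)*(s - 5)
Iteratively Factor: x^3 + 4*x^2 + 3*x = (x + 3)*(x^2 + x) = (x + 1)*(x + 3)*(x)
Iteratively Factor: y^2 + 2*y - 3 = (y - 1)*(y + 3)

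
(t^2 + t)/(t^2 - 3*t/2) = 2*(t + 1)/(2*t - 3)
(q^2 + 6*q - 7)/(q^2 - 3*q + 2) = (q + 7)/(q - 2)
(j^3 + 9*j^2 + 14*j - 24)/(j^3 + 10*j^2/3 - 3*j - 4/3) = 3*(j + 6)/(3*j + 1)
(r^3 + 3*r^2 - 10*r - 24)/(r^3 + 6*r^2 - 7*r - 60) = (r + 2)/(r + 5)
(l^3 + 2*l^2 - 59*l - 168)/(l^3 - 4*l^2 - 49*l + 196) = (l^2 - 5*l - 24)/(l^2 - 11*l + 28)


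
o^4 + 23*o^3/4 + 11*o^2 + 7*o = o*(o + 7/4)*(o + 2)^2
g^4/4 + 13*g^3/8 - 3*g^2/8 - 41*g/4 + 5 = (g/4 + 1)*(g - 2)*(g - 1/2)*(g + 5)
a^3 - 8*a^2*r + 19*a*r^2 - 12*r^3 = (a - 4*r)*(a - 3*r)*(a - r)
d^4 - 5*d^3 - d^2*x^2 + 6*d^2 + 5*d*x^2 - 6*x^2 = (d - 3)*(d - 2)*(d - x)*(d + x)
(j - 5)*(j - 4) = j^2 - 9*j + 20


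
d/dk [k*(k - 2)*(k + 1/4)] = 3*k^2 - 7*k/2 - 1/2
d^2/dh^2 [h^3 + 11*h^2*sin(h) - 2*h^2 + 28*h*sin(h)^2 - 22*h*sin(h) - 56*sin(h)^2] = -11*h^2*sin(h) + 22*h*sin(h) + 44*h*cos(h) + 56*h*cos(2*h) + 6*h + 22*sin(h) + 56*sin(2*h) - 44*cos(h) - 112*cos(2*h) - 4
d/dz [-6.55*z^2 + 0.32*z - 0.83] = 0.32 - 13.1*z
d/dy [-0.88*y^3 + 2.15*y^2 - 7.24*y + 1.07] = -2.64*y^2 + 4.3*y - 7.24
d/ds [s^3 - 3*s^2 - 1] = 3*s*(s - 2)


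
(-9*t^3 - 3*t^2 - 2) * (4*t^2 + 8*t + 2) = -36*t^5 - 84*t^4 - 42*t^3 - 14*t^2 - 16*t - 4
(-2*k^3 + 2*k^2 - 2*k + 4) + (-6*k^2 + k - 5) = -2*k^3 - 4*k^2 - k - 1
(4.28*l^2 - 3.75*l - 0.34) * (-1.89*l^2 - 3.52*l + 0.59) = -8.0892*l^4 - 7.9781*l^3 + 16.3678*l^2 - 1.0157*l - 0.2006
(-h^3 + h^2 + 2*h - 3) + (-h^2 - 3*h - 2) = -h^3 - h - 5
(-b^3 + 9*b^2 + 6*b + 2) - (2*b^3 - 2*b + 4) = -3*b^3 + 9*b^2 + 8*b - 2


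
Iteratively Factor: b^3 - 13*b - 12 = (b + 1)*(b^2 - b - 12) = (b + 1)*(b + 3)*(b - 4)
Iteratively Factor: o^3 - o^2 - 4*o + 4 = (o - 1)*(o^2 - 4) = (o - 1)*(o + 2)*(o - 2)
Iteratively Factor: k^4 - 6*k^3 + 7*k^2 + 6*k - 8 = (k - 1)*(k^3 - 5*k^2 + 2*k + 8) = (k - 4)*(k - 1)*(k^2 - k - 2) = (k - 4)*(k - 1)*(k + 1)*(k - 2)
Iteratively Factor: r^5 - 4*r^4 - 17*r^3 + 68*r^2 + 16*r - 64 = (r - 4)*(r^4 - 17*r^2 + 16) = (r - 4)*(r + 4)*(r^3 - 4*r^2 - r + 4) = (r - 4)*(r + 1)*(r + 4)*(r^2 - 5*r + 4) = (r - 4)^2*(r + 1)*(r + 4)*(r - 1)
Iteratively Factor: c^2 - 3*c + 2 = (c - 1)*(c - 2)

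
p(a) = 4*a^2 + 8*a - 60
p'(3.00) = 32.00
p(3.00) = 0.00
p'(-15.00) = -112.00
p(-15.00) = 720.00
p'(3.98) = 39.84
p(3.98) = 35.20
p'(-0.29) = 5.68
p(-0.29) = -61.98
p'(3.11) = 32.88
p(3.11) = 3.57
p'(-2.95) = -15.60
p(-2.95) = -48.79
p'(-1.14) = -1.12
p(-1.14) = -63.92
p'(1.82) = 22.56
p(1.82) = -32.19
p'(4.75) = 46.00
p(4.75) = 68.25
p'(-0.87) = 1.04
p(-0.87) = -63.93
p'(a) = 8*a + 8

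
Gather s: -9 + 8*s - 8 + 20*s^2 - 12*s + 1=20*s^2 - 4*s - 16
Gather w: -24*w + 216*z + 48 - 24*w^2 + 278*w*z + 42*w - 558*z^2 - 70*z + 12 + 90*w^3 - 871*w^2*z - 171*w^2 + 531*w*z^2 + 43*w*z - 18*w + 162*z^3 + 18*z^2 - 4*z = 90*w^3 + w^2*(-871*z - 195) + w*(531*z^2 + 321*z) + 162*z^3 - 540*z^2 + 142*z + 60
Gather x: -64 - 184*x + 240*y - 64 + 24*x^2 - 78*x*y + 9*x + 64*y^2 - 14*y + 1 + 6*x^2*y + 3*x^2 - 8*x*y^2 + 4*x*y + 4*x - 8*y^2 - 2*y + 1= x^2*(6*y + 27) + x*(-8*y^2 - 74*y - 171) + 56*y^2 + 224*y - 126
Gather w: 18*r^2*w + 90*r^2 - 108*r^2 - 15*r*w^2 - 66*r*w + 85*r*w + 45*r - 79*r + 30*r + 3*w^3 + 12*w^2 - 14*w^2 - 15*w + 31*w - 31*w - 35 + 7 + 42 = -18*r^2 - 4*r + 3*w^3 + w^2*(-15*r - 2) + w*(18*r^2 + 19*r - 15) + 14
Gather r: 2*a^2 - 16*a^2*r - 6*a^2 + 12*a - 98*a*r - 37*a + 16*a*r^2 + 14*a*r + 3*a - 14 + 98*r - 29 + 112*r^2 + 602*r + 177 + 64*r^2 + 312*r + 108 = -4*a^2 - 22*a + r^2*(16*a + 176) + r*(-16*a^2 - 84*a + 1012) + 242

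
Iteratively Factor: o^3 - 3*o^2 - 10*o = (o)*(o^2 - 3*o - 10) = o*(o - 5)*(o + 2)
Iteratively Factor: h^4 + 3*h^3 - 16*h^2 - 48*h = (h)*(h^3 + 3*h^2 - 16*h - 48) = h*(h - 4)*(h^2 + 7*h + 12) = h*(h - 4)*(h + 4)*(h + 3)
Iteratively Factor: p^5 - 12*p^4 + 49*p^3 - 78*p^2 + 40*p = (p - 1)*(p^4 - 11*p^3 + 38*p^2 - 40*p) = (p - 5)*(p - 1)*(p^3 - 6*p^2 + 8*p) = p*(p - 5)*(p - 1)*(p^2 - 6*p + 8) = p*(p - 5)*(p - 2)*(p - 1)*(p - 4)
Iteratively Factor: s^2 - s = (s - 1)*(s)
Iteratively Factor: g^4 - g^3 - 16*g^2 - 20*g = (g - 5)*(g^3 + 4*g^2 + 4*g) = (g - 5)*(g + 2)*(g^2 + 2*g) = (g - 5)*(g + 2)^2*(g)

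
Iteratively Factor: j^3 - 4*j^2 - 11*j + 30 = (j - 5)*(j^2 + j - 6) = (j - 5)*(j + 3)*(j - 2)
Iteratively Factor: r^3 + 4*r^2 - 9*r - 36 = (r + 3)*(r^2 + r - 12) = (r - 3)*(r + 3)*(r + 4)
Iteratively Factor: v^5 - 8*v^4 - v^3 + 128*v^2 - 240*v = (v + 4)*(v^4 - 12*v^3 + 47*v^2 - 60*v) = v*(v + 4)*(v^3 - 12*v^2 + 47*v - 60) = v*(v - 3)*(v + 4)*(v^2 - 9*v + 20) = v*(v - 4)*(v - 3)*(v + 4)*(v - 5)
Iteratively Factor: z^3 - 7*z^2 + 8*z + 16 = (z - 4)*(z^2 - 3*z - 4) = (z - 4)^2*(z + 1)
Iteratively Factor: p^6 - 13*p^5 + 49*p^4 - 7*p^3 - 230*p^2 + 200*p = (p - 5)*(p^5 - 8*p^4 + 9*p^3 + 38*p^2 - 40*p) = (p - 5)^2*(p^4 - 3*p^3 - 6*p^2 + 8*p) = (p - 5)^2*(p - 1)*(p^3 - 2*p^2 - 8*p) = (p - 5)^2*(p - 4)*(p - 1)*(p^2 + 2*p) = (p - 5)^2*(p - 4)*(p - 1)*(p + 2)*(p)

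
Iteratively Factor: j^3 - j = (j + 1)*(j^2 - j) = (j - 1)*(j + 1)*(j)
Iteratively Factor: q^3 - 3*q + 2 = (q + 2)*(q^2 - 2*q + 1) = (q - 1)*(q + 2)*(q - 1)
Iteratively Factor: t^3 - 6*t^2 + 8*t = (t - 4)*(t^2 - 2*t) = t*(t - 4)*(t - 2)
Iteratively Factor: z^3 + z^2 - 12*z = (z - 3)*(z^2 + 4*z) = (z - 3)*(z + 4)*(z)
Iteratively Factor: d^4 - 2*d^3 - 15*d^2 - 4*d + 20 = (d - 5)*(d^3 + 3*d^2 - 4) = (d - 5)*(d + 2)*(d^2 + d - 2) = (d - 5)*(d + 2)^2*(d - 1)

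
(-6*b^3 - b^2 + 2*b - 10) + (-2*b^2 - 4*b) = -6*b^3 - 3*b^2 - 2*b - 10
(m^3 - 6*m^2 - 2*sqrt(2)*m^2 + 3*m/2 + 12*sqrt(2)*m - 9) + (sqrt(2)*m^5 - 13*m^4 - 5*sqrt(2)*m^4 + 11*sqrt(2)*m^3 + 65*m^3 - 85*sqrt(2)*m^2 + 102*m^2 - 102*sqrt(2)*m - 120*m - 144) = sqrt(2)*m^5 - 13*m^4 - 5*sqrt(2)*m^4 + 11*sqrt(2)*m^3 + 66*m^3 - 87*sqrt(2)*m^2 + 96*m^2 - 90*sqrt(2)*m - 237*m/2 - 153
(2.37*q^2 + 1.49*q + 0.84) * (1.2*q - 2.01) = 2.844*q^3 - 2.9757*q^2 - 1.9869*q - 1.6884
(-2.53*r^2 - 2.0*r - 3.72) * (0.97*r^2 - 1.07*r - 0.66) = -2.4541*r^4 + 0.7671*r^3 + 0.2014*r^2 + 5.3004*r + 2.4552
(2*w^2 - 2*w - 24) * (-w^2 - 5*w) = -2*w^4 - 8*w^3 + 34*w^2 + 120*w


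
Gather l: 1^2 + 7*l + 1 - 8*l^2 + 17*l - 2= -8*l^2 + 24*l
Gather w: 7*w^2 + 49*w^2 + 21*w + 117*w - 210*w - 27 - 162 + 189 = 56*w^2 - 72*w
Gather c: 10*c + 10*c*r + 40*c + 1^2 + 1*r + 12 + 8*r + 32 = c*(10*r + 50) + 9*r + 45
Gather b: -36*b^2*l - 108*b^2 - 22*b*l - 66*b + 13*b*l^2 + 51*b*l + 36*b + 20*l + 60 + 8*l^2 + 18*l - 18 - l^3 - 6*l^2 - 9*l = b^2*(-36*l - 108) + b*(13*l^2 + 29*l - 30) - l^3 + 2*l^2 + 29*l + 42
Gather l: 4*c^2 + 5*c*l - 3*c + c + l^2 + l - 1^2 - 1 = 4*c^2 - 2*c + l^2 + l*(5*c + 1) - 2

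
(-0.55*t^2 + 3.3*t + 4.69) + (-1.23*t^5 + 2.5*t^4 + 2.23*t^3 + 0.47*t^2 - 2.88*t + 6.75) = -1.23*t^5 + 2.5*t^4 + 2.23*t^3 - 0.0800000000000001*t^2 + 0.42*t + 11.44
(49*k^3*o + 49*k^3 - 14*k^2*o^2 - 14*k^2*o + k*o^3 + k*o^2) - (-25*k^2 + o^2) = 49*k^3*o + 49*k^3 - 14*k^2*o^2 - 14*k^2*o + 25*k^2 + k*o^3 + k*o^2 - o^2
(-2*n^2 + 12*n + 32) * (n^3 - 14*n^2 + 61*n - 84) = -2*n^5 + 40*n^4 - 258*n^3 + 452*n^2 + 944*n - 2688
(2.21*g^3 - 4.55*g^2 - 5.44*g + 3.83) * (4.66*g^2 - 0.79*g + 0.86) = 10.2986*g^5 - 22.9489*g^4 - 19.8553*g^3 + 18.2324*g^2 - 7.7041*g + 3.2938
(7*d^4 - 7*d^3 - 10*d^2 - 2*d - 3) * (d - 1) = 7*d^5 - 14*d^4 - 3*d^3 + 8*d^2 - d + 3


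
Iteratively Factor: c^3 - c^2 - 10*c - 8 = (c + 1)*(c^2 - 2*c - 8) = (c - 4)*(c + 1)*(c + 2)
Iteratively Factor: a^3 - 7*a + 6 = (a - 2)*(a^2 + 2*a - 3) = (a - 2)*(a + 3)*(a - 1)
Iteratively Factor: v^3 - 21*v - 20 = (v + 1)*(v^2 - v - 20) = (v + 1)*(v + 4)*(v - 5)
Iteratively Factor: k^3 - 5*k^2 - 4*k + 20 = (k + 2)*(k^2 - 7*k + 10) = (k - 2)*(k + 2)*(k - 5)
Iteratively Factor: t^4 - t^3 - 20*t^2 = (t)*(t^3 - t^2 - 20*t) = t*(t - 5)*(t^2 + 4*t) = t*(t - 5)*(t + 4)*(t)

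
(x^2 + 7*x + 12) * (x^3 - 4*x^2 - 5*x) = x^5 + 3*x^4 - 21*x^3 - 83*x^2 - 60*x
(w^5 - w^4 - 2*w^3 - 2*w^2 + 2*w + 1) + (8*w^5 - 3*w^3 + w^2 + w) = 9*w^5 - w^4 - 5*w^3 - w^2 + 3*w + 1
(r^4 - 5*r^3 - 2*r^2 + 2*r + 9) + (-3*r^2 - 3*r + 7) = r^4 - 5*r^3 - 5*r^2 - r + 16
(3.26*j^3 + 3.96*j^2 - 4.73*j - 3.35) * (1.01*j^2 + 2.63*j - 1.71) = 3.2926*j^5 + 12.5734*j^4 + 0.0629*j^3 - 22.595*j^2 - 0.722199999999999*j + 5.7285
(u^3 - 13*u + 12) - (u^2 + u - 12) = u^3 - u^2 - 14*u + 24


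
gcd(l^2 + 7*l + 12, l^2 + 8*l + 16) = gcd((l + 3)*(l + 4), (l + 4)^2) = l + 4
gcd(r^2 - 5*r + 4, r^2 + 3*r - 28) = r - 4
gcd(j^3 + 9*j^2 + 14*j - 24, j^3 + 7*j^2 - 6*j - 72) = j^2 + 10*j + 24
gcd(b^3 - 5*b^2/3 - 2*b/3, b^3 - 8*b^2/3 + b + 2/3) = b^2 - 5*b/3 - 2/3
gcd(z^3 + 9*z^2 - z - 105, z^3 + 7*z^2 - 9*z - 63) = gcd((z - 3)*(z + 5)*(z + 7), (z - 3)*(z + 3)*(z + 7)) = z^2 + 4*z - 21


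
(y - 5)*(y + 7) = y^2 + 2*y - 35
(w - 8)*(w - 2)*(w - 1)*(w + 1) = w^4 - 10*w^3 + 15*w^2 + 10*w - 16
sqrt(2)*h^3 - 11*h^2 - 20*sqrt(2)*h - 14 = (h - 7*sqrt(2))*(h + sqrt(2))*(sqrt(2)*h + 1)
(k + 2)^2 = k^2 + 4*k + 4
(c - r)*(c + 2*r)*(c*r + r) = c^3*r + c^2*r^2 + c^2*r - 2*c*r^3 + c*r^2 - 2*r^3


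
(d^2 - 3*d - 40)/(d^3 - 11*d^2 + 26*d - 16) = (d + 5)/(d^2 - 3*d + 2)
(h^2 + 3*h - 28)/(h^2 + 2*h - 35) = (h - 4)/(h - 5)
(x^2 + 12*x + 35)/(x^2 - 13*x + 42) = (x^2 + 12*x + 35)/(x^2 - 13*x + 42)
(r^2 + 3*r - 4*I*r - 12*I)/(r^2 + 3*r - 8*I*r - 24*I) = (r - 4*I)/(r - 8*I)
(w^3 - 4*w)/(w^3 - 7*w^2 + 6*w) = (w^2 - 4)/(w^2 - 7*w + 6)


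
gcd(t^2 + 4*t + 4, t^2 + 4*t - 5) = 1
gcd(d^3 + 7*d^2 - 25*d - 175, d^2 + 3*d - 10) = d + 5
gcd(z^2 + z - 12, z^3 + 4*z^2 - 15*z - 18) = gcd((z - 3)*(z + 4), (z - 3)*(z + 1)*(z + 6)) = z - 3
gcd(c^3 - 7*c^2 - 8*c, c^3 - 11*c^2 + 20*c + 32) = c^2 - 7*c - 8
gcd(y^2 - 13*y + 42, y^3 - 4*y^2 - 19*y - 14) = y - 7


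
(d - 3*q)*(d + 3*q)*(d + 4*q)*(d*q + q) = d^4*q + 4*d^3*q^2 + d^3*q - 9*d^2*q^3 + 4*d^2*q^2 - 36*d*q^4 - 9*d*q^3 - 36*q^4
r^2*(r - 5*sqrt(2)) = r^3 - 5*sqrt(2)*r^2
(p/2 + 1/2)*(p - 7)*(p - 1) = p^3/2 - 7*p^2/2 - p/2 + 7/2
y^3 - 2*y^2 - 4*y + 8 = (y - 2)^2*(y + 2)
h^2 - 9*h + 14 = (h - 7)*(h - 2)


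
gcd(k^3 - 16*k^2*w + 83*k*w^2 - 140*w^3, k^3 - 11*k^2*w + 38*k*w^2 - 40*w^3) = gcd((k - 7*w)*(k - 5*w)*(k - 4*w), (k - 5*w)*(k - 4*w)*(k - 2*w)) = k^2 - 9*k*w + 20*w^2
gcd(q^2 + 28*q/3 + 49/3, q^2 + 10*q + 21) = q + 7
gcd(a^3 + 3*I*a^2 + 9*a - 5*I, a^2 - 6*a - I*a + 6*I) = a - I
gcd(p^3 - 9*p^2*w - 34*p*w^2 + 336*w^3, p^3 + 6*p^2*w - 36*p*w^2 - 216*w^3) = p + 6*w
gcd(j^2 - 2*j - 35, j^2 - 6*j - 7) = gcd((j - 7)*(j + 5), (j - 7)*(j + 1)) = j - 7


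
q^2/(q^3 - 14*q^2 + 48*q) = q/(q^2 - 14*q + 48)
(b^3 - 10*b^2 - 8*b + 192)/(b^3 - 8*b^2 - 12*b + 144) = (b - 8)/(b - 6)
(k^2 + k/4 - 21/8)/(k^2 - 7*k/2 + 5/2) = (8*k^2 + 2*k - 21)/(4*(2*k^2 - 7*k + 5))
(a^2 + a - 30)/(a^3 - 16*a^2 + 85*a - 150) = (a + 6)/(a^2 - 11*a + 30)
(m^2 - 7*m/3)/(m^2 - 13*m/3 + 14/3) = m/(m - 2)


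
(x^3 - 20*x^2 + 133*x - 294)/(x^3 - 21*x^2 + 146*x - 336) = (x - 7)/(x - 8)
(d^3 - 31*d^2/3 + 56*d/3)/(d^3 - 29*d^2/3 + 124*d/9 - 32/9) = 3*d*(3*d - 7)/(9*d^2 - 15*d + 4)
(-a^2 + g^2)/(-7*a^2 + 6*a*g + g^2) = (a + g)/(7*a + g)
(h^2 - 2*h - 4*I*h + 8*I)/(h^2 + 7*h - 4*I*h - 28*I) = (h - 2)/(h + 7)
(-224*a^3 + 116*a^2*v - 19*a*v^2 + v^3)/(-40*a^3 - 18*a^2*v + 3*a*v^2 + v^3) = (56*a^2 - 15*a*v + v^2)/(10*a^2 + 7*a*v + v^2)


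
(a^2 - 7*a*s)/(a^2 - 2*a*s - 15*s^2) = a*(-a + 7*s)/(-a^2 + 2*a*s + 15*s^2)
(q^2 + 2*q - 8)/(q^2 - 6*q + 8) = (q + 4)/(q - 4)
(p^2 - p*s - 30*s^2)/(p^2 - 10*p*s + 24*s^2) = (p + 5*s)/(p - 4*s)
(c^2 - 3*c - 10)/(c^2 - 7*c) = (c^2 - 3*c - 10)/(c*(c - 7))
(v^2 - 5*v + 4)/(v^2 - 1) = (v - 4)/(v + 1)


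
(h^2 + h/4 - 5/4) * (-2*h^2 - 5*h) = -2*h^4 - 11*h^3/2 + 5*h^2/4 + 25*h/4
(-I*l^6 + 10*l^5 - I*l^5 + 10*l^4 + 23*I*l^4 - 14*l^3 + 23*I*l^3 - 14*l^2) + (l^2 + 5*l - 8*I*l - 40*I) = -I*l^6 + 10*l^5 - I*l^5 + 10*l^4 + 23*I*l^4 - 14*l^3 + 23*I*l^3 - 13*l^2 + 5*l - 8*I*l - 40*I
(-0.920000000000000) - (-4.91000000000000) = 3.99000000000000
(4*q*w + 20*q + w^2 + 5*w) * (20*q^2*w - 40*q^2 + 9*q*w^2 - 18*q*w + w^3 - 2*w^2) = 80*q^3*w^2 + 240*q^3*w - 800*q^3 + 56*q^2*w^3 + 168*q^2*w^2 - 560*q^2*w + 13*q*w^4 + 39*q*w^3 - 130*q*w^2 + w^5 + 3*w^4 - 10*w^3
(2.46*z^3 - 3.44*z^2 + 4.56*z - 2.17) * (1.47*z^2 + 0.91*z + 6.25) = 3.6162*z^5 - 2.8182*z^4 + 18.9478*z^3 - 20.5403*z^2 + 26.5253*z - 13.5625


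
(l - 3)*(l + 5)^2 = l^3 + 7*l^2 - 5*l - 75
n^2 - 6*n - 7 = (n - 7)*(n + 1)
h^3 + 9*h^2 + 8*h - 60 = (h - 2)*(h + 5)*(h + 6)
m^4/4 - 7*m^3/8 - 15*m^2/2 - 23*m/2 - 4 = (m/2 + 1)^2*(m - 8)*(m + 1/2)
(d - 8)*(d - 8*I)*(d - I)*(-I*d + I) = -I*d^4 - 9*d^3 + 9*I*d^3 + 81*d^2 - 72*d - 72*I*d + 64*I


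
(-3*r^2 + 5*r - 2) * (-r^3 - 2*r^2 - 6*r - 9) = 3*r^5 + r^4 + 10*r^3 + r^2 - 33*r + 18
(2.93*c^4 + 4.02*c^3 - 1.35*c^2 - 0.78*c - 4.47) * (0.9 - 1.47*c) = -4.3071*c^5 - 3.2724*c^4 + 5.6025*c^3 - 0.0684*c^2 + 5.8689*c - 4.023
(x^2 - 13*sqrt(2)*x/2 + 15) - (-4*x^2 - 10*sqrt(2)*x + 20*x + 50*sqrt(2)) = 5*x^2 - 20*x + 7*sqrt(2)*x/2 - 50*sqrt(2) + 15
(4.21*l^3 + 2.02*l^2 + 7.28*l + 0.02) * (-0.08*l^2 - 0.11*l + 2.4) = -0.3368*l^5 - 0.6247*l^4 + 9.2994*l^3 + 4.0456*l^2 + 17.4698*l + 0.048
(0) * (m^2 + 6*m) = 0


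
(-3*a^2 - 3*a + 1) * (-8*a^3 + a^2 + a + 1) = 24*a^5 + 21*a^4 - 14*a^3 - 5*a^2 - 2*a + 1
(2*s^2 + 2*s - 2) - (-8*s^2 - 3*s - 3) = 10*s^2 + 5*s + 1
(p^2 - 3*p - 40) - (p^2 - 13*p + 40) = 10*p - 80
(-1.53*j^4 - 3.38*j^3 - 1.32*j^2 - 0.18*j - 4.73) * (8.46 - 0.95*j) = 1.4535*j^5 - 9.7328*j^4 - 27.3408*j^3 - 10.9962*j^2 + 2.9707*j - 40.0158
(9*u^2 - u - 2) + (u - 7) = 9*u^2 - 9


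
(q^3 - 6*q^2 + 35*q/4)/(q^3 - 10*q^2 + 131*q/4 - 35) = q/(q - 4)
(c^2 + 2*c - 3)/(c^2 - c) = (c + 3)/c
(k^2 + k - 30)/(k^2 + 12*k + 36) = (k - 5)/(k + 6)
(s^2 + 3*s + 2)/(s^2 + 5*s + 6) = (s + 1)/(s + 3)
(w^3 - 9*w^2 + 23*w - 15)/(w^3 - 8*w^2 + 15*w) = (w - 1)/w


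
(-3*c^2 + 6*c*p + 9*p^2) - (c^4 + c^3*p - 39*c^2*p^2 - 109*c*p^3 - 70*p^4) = -c^4 - c^3*p + 39*c^2*p^2 - 3*c^2 + 109*c*p^3 + 6*c*p + 70*p^4 + 9*p^2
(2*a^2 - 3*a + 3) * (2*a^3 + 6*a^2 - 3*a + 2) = 4*a^5 + 6*a^4 - 18*a^3 + 31*a^2 - 15*a + 6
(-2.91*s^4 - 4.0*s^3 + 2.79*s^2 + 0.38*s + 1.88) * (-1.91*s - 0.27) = 5.5581*s^5 + 8.4257*s^4 - 4.2489*s^3 - 1.4791*s^2 - 3.6934*s - 0.5076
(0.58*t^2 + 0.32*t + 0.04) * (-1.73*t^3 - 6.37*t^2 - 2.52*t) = -1.0034*t^5 - 4.2482*t^4 - 3.5692*t^3 - 1.0612*t^2 - 0.1008*t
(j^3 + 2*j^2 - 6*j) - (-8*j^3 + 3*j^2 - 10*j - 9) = 9*j^3 - j^2 + 4*j + 9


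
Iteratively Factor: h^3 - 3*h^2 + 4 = (h - 2)*(h^2 - h - 2) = (h - 2)^2*(h + 1)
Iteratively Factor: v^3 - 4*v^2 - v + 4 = (v - 1)*(v^2 - 3*v - 4) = (v - 4)*(v - 1)*(v + 1)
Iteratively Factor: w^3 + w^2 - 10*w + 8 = (w - 2)*(w^2 + 3*w - 4) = (w - 2)*(w - 1)*(w + 4)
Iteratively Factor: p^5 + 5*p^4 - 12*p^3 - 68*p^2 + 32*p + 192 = (p + 4)*(p^4 + p^3 - 16*p^2 - 4*p + 48) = (p + 2)*(p + 4)*(p^3 - p^2 - 14*p + 24) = (p + 2)*(p + 4)^2*(p^2 - 5*p + 6) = (p - 3)*(p + 2)*(p + 4)^2*(p - 2)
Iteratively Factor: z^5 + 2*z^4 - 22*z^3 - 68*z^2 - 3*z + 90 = (z - 1)*(z^4 + 3*z^3 - 19*z^2 - 87*z - 90) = (z - 1)*(z + 3)*(z^3 - 19*z - 30) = (z - 1)*(z + 2)*(z + 3)*(z^2 - 2*z - 15) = (z - 1)*(z + 2)*(z + 3)^2*(z - 5)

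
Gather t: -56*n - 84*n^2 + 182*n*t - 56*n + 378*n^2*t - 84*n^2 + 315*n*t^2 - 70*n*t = -168*n^2 + 315*n*t^2 - 112*n + t*(378*n^2 + 112*n)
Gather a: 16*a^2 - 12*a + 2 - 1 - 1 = 16*a^2 - 12*a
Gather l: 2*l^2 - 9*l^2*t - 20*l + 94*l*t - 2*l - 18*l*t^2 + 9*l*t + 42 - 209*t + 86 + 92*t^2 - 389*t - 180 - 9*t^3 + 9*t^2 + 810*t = l^2*(2 - 9*t) + l*(-18*t^2 + 103*t - 22) - 9*t^3 + 101*t^2 + 212*t - 52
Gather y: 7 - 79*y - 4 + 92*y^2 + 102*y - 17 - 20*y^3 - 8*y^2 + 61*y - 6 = -20*y^3 + 84*y^2 + 84*y - 20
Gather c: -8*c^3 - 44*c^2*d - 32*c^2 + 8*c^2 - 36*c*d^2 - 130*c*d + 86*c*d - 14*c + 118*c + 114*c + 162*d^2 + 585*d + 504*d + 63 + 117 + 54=-8*c^3 + c^2*(-44*d - 24) + c*(-36*d^2 - 44*d + 218) + 162*d^2 + 1089*d + 234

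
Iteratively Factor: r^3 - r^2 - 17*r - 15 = (r + 3)*(r^2 - 4*r - 5) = (r + 1)*(r + 3)*(r - 5)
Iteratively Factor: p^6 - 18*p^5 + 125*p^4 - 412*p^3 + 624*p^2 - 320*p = (p - 4)*(p^5 - 14*p^4 + 69*p^3 - 136*p^2 + 80*p) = (p - 4)^2*(p^4 - 10*p^3 + 29*p^2 - 20*p) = (p - 4)^3*(p^3 - 6*p^2 + 5*p) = (p - 5)*(p - 4)^3*(p^2 - p) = p*(p - 5)*(p - 4)^3*(p - 1)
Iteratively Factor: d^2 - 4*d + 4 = (d - 2)*(d - 2)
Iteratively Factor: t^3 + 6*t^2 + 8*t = (t)*(t^2 + 6*t + 8) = t*(t + 2)*(t + 4)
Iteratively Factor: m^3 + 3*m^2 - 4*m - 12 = (m - 2)*(m^2 + 5*m + 6) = (m - 2)*(m + 2)*(m + 3)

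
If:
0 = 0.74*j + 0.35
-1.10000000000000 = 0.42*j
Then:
No Solution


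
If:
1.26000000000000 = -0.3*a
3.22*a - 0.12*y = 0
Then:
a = -4.20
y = -112.70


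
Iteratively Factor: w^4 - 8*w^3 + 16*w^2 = (w)*(w^3 - 8*w^2 + 16*w) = w^2*(w^2 - 8*w + 16) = w^2*(w - 4)*(w - 4)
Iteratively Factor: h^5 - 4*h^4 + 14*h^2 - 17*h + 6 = (h - 1)*(h^4 - 3*h^3 - 3*h^2 + 11*h - 6) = (h - 1)^2*(h^3 - 2*h^2 - 5*h + 6) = (h - 1)^2*(h + 2)*(h^2 - 4*h + 3) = (h - 1)^3*(h + 2)*(h - 3)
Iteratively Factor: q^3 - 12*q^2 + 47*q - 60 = (q - 4)*(q^2 - 8*q + 15) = (q - 4)*(q - 3)*(q - 5)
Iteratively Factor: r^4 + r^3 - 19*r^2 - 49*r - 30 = (r - 5)*(r^3 + 6*r^2 + 11*r + 6) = (r - 5)*(r + 3)*(r^2 + 3*r + 2) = (r - 5)*(r + 1)*(r + 3)*(r + 2)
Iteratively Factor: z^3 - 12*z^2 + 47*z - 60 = (z - 5)*(z^2 - 7*z + 12) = (z - 5)*(z - 4)*(z - 3)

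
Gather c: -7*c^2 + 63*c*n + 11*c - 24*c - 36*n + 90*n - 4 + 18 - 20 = -7*c^2 + c*(63*n - 13) + 54*n - 6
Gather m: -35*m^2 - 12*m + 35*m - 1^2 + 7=-35*m^2 + 23*m + 6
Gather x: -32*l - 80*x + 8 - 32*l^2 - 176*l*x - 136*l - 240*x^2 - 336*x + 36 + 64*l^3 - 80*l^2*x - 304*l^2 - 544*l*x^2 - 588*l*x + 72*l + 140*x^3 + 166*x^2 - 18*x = 64*l^3 - 336*l^2 - 96*l + 140*x^3 + x^2*(-544*l - 74) + x*(-80*l^2 - 764*l - 434) + 44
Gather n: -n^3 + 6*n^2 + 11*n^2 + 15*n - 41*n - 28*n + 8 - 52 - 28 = -n^3 + 17*n^2 - 54*n - 72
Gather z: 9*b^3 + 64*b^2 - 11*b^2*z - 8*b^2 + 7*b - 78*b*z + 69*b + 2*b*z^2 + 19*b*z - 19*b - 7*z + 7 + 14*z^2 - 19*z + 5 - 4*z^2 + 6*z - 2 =9*b^3 + 56*b^2 + 57*b + z^2*(2*b + 10) + z*(-11*b^2 - 59*b - 20) + 10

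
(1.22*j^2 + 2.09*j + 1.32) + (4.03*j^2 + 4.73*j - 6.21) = 5.25*j^2 + 6.82*j - 4.89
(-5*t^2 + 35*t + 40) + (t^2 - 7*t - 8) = -4*t^2 + 28*t + 32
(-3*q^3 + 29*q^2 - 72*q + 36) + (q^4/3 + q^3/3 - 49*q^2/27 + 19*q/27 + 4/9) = q^4/3 - 8*q^3/3 + 734*q^2/27 - 1925*q/27 + 328/9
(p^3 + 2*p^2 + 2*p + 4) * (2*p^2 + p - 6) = 2*p^5 + 5*p^4 - 2*p^2 - 8*p - 24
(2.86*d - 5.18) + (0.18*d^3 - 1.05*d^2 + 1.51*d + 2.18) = 0.18*d^3 - 1.05*d^2 + 4.37*d - 3.0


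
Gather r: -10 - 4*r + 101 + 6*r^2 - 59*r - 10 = 6*r^2 - 63*r + 81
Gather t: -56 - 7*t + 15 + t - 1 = -6*t - 42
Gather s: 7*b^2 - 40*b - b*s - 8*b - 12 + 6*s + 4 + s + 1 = 7*b^2 - 48*b + s*(7 - b) - 7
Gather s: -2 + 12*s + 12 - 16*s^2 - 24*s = -16*s^2 - 12*s + 10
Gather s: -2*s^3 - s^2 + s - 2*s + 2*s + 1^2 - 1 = -2*s^3 - s^2 + s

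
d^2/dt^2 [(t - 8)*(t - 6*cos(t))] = 2*(3*t - 24)*cos(t) + 12*sin(t) + 2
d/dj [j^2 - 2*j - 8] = 2*j - 2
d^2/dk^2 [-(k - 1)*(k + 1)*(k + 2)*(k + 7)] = -12*k^2 - 54*k - 26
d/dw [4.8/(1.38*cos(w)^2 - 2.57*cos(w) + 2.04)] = (13.248*cos(w) - 12.336)*sin(w)/(1.38*cos(w)^2 - 2.57*cos(w) + 2.04)^2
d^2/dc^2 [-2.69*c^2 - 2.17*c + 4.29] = -5.38000000000000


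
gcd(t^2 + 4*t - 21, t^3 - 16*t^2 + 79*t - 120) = t - 3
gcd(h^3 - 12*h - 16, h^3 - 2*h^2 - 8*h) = h^2 - 2*h - 8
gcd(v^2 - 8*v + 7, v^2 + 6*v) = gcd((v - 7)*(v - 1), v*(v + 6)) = 1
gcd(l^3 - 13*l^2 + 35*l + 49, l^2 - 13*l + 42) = l - 7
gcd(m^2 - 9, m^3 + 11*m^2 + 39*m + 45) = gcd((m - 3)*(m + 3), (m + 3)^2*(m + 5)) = m + 3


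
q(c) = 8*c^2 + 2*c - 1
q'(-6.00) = -94.00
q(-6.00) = 275.00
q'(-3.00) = -46.00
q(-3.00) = 65.00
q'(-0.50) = -6.00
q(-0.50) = 0.00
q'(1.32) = 23.12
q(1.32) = 15.58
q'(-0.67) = -8.72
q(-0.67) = 1.25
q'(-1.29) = -18.64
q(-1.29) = 9.73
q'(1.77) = 30.32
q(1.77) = 27.60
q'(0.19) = 5.04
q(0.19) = -0.33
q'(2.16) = 36.56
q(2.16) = 40.64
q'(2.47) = 41.52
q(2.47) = 52.75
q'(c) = 16*c + 2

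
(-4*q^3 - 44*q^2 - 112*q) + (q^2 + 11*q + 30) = -4*q^3 - 43*q^2 - 101*q + 30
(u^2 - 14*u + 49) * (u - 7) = u^3 - 21*u^2 + 147*u - 343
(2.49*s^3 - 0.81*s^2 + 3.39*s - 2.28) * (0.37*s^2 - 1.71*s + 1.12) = 0.9213*s^5 - 4.5576*s^4 + 5.4282*s^3 - 7.5477*s^2 + 7.6956*s - 2.5536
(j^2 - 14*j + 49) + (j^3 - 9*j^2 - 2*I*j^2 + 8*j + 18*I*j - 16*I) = j^3 - 8*j^2 - 2*I*j^2 - 6*j + 18*I*j + 49 - 16*I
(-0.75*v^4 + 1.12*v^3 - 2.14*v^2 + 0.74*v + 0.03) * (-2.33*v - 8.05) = 1.7475*v^5 + 3.4279*v^4 - 4.0298*v^3 + 15.5028*v^2 - 6.0269*v - 0.2415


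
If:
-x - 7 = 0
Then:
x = -7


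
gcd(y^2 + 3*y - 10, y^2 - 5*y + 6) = y - 2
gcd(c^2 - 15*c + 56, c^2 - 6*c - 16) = c - 8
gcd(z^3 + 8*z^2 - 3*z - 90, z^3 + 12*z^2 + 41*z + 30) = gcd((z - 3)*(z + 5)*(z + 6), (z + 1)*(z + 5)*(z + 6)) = z^2 + 11*z + 30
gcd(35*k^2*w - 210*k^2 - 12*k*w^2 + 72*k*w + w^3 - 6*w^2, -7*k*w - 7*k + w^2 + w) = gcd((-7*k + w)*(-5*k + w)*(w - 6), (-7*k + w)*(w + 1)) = -7*k + w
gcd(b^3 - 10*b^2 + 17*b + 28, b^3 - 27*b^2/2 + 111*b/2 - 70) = b^2 - 11*b + 28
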